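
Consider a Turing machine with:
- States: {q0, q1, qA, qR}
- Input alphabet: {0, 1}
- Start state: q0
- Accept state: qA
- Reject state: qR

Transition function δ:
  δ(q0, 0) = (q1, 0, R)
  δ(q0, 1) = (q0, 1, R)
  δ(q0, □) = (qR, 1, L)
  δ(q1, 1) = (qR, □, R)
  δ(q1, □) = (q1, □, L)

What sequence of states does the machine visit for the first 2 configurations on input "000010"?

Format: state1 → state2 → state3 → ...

Execution trace:
Initial: [q0]000010
Step 1: δ(q0, 0) = (q1, 0, R) → 0[q1]00010

No transition is defined for δ(q1, 0). By convention the machine halts and rejects.

State sequence: q0 → q1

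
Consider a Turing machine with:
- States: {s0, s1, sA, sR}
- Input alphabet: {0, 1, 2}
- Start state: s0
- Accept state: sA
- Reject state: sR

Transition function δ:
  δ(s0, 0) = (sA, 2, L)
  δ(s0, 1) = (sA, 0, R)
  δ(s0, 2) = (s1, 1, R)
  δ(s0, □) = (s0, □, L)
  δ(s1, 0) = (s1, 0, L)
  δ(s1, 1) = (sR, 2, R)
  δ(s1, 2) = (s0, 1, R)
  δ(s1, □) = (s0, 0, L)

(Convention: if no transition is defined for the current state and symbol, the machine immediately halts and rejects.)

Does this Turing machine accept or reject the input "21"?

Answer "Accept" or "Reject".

Execution trace:
Initial: [s0]21
Step 1: δ(s0, 2) = (s1, 1, R) → 1[s1]1
Step 2: δ(s1, 1) = (sR, 2, R) → 12[sR]□

The machine reaches the reject state sR and halts.

Answer: Reject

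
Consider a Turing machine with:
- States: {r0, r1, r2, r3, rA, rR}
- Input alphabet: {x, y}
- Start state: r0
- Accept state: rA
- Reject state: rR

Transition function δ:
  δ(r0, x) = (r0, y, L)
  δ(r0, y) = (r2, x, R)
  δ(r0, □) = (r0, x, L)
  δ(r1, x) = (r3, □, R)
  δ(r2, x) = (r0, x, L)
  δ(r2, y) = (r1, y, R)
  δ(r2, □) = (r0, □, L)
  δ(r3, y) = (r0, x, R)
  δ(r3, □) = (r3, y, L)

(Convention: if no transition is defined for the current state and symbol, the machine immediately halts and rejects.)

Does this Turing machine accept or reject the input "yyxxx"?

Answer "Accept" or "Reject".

Execution trace:
Initial: [r0]yyxxx
Step 1: δ(r0, y) = (r2, x, R) → x[r2]yxxx
Step 2: δ(r2, y) = (r1, y, R) → xy[r1]xxx
Step 3: δ(r1, x) = (r3, □, R) → xy□[r3]xx

No transition is defined for δ(r3, x). By convention the machine halts and rejects.

Answer: Reject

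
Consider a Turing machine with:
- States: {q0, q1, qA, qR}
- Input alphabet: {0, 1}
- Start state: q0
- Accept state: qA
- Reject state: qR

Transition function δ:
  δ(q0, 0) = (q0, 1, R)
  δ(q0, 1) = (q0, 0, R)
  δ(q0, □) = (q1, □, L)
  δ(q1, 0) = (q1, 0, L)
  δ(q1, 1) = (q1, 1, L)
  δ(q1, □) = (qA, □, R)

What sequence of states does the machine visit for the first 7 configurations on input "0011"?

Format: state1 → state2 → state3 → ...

Execution trace:
Initial: [q0]0011
Step 1: δ(q0, 0) = (q0, 1, R) → 1[q0]011
Step 2: δ(q0, 0) = (q0, 1, R) → 11[q0]11
Step 3: δ(q0, 1) = (q0, 0, R) → 110[q0]1
Step 4: δ(q0, 1) = (q0, 0, R) → 1100[q0]□
Step 5: δ(q0, □) = (q1, □, L) → 110[q1]0□
Step 6: δ(q1, 0) = (q1, 0, L) → 11[q1]00□

State sequence: q0 → q0 → q0 → q0 → q0 → q1 → q1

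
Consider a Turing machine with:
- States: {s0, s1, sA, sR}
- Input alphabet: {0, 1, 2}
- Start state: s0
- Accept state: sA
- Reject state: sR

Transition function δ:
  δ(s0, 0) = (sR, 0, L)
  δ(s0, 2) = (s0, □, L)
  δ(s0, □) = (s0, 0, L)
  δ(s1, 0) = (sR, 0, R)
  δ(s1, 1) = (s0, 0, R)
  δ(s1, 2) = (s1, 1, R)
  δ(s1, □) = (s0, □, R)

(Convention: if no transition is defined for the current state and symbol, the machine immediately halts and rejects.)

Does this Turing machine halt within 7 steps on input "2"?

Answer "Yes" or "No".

Execution trace:
Initial: [s0]2
Step 1: δ(s0, 2) = (s0, □, L) → [s0]□□
Step 2: δ(s0, □) = (s0, 0, L) → [s0]□0□
Step 3: δ(s0, □) = (s0, 0, L) → [s0]□00□
Step 4: δ(s0, □) = (s0, 0, L) → [s0]□000□
Step 5: δ(s0, □) = (s0, 0, L) → [s0]□0000□
Step 6: δ(s0, □) = (s0, 0, L) → [s0]□00000□
Step 7: δ(s0, □) = (s0, 0, L) → [s0]□000000□

The machine has not reached a halting state after 7 steps.
The machine did not halt within the 7-step bound.

Answer: No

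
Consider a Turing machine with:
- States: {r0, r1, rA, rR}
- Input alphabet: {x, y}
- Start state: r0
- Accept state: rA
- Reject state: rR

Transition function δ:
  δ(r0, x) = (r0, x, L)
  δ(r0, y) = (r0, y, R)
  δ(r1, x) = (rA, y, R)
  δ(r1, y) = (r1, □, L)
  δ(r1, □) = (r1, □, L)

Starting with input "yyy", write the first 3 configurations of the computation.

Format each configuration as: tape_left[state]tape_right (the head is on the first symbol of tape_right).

Transitions applied:
Step 1: δ(r0, y) = (r0, y, R)
Step 2: δ(r0, y) = (r0, y, R)

The first 3 configurations are:
[r0]yyy ⊢ y[r0]yy ⊢ yy[r0]y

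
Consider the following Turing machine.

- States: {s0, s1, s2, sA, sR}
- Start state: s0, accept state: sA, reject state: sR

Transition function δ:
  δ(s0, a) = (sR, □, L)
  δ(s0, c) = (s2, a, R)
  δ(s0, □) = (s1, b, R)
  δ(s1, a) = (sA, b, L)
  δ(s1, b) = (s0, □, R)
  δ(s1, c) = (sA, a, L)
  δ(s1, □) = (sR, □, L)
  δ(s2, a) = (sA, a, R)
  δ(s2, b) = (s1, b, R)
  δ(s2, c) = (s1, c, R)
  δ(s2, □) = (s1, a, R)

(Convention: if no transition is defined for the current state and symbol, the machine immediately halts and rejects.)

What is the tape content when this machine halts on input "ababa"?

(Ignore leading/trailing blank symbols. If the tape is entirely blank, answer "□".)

Execution trace:
Initial: [s0]ababa
Step 1: δ(s0, a) = (sR, □, L) → [sR]□□baba

The machine reaches the reject state sR and halts.

Final tape (ignoring leading/trailing blanks): baba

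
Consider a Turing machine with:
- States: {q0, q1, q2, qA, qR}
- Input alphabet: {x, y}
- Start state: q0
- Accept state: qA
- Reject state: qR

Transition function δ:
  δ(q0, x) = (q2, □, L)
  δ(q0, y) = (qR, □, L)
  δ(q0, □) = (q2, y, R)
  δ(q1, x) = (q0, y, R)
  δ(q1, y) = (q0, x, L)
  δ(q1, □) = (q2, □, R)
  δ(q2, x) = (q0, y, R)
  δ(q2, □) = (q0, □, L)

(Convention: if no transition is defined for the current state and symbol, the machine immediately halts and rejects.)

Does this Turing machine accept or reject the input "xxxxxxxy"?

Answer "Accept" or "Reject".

Execution trace:
Initial: [q0]xxxxxxxy
Step 1: δ(q0, x) = (q2, □, L) → [q2]□□xxxxxxy
Step 2: δ(q2, □) = (q0, □, L) → [q0]□□□xxxxxxy
Step 3: δ(q0, □) = (q2, y, R) → y[q2]□□xxxxxxy
Step 4: δ(q2, □) = (q0, □, L) → [q0]y□□xxxxxxy
Step 5: δ(q0, y) = (qR, □, L) → [qR]□□□□xxxxxxy

The machine reaches the reject state qR and halts.

Answer: Reject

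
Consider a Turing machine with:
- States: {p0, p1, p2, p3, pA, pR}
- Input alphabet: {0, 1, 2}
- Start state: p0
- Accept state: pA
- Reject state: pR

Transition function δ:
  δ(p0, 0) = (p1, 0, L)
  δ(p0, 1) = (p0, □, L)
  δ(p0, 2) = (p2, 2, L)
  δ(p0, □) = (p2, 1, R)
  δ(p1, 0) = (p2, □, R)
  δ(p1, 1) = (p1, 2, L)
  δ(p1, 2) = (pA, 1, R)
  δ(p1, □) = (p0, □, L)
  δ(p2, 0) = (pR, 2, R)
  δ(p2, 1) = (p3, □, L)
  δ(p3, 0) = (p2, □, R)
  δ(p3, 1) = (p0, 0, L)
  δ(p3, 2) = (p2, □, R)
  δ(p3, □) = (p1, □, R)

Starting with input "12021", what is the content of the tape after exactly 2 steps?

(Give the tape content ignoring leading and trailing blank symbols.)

Execution trace:
Initial: [p0]12021
Step 1: δ(p0, 1) = (p0, □, L) → [p0]□□2021
Step 2: δ(p0, □) = (p2, 1, R) → 1[p2]□2021

No transition is defined for δ(p2, □). By convention the machine halts and rejects.

After 2 steps, the tape (ignoring leading/trailing blanks) is: 1□2021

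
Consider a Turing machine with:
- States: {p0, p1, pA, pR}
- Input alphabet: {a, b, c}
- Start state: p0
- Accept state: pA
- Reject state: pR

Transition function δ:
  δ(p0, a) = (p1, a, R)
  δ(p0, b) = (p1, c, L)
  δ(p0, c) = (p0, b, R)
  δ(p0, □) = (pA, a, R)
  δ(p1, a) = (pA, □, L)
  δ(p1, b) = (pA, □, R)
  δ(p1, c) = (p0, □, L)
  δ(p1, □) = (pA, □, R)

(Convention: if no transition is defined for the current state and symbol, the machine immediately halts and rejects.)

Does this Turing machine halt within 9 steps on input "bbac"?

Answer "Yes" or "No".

Execution trace:
Initial: [p0]bbac
Step 1: δ(p0, b) = (p1, c, L) → [p1]□cbac
Step 2: δ(p1, □) = (pA, □, R) → □[pA]cbac

The machine reaches the accept state pA and halts.
The machine halted after 2 steps (within the 9-step bound).

Answer: Yes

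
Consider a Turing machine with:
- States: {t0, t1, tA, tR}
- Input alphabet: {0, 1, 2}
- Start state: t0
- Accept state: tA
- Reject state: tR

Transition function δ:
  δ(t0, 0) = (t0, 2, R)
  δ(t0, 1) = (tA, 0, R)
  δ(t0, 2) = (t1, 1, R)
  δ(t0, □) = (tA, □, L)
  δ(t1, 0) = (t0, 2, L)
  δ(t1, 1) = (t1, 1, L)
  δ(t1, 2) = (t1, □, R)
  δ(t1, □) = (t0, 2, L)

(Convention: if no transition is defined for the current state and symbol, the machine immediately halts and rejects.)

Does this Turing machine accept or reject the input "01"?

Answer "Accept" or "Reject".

Execution trace:
Initial: [t0]01
Step 1: δ(t0, 0) = (t0, 2, R) → 2[t0]1
Step 2: δ(t0, 1) = (tA, 0, R) → 20[tA]□

The machine reaches the accept state tA and halts.

Answer: Accept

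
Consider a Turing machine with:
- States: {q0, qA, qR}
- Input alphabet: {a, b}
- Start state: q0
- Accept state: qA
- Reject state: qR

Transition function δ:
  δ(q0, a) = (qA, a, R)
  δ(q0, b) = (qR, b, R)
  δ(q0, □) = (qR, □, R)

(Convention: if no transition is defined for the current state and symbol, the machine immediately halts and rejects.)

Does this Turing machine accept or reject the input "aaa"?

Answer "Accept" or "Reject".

Execution trace:
Initial: [q0]aaa
Step 1: δ(q0, a) = (qA, a, R) → a[qA]aa

The machine reaches the accept state qA and halts.

Answer: Accept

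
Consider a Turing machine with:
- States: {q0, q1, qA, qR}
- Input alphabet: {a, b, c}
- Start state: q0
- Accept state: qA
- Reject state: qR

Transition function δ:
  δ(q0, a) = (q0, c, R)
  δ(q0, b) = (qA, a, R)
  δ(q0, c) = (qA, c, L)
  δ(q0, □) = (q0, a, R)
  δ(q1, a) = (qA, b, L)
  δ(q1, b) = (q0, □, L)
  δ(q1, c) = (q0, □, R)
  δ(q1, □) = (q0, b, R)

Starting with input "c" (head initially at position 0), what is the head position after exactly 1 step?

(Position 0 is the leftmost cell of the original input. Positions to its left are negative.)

Execution trace (head position shown):
Step 0: [q0]c  (head at position 0)
Step 1: move left → [qA]□c  (head at position -1)

After 1 step, the head is at position -1.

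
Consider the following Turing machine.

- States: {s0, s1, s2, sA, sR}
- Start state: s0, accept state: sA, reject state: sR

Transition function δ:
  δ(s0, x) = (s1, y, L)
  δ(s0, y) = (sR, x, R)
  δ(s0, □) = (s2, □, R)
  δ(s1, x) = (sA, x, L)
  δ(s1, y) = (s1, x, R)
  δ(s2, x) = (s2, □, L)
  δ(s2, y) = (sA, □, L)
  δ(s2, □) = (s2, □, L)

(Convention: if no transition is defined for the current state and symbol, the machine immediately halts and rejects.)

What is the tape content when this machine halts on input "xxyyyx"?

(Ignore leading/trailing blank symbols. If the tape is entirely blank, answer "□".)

Execution trace:
Initial: [s0]xxyyyx
Step 1: δ(s0, x) = (s1, y, L) → [s1]□yxyyyx

No transition is defined for δ(s1, □). By convention the machine halts and rejects.

Final tape (ignoring leading/trailing blanks): yxyyyx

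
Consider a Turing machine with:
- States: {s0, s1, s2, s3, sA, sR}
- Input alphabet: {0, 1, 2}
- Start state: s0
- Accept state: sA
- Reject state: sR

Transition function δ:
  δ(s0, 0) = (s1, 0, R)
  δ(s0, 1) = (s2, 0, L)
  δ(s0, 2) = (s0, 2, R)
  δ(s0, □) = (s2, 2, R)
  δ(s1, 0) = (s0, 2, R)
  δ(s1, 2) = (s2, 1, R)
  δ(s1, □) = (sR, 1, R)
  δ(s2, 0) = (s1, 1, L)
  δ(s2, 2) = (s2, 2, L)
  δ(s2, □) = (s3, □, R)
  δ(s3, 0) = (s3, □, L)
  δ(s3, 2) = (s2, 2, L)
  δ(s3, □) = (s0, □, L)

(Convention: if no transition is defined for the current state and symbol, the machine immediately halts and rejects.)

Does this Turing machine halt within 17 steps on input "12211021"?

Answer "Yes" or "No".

Execution trace:
Initial: [s0]12211021
Step 1: δ(s0, 1) = (s2, 0, L) → [s2]□02211021
Step 2: δ(s2, □) = (s3, □, R) → □[s3]02211021
Step 3: δ(s3, 0) = (s3, □, L) → [s3]□□2211021
Step 4: δ(s3, □) = (s0, □, L) → [s0]□□□2211021
Step 5: δ(s0, □) = (s2, 2, R) → 2[s2]□□2211021
Step 6: δ(s2, □) = (s3, □, R) → 2□[s3]□2211021
Step 7: δ(s3, □) = (s0, □, L) → 2[s0]□□2211021
Step 8: δ(s0, □) = (s2, 2, R) → 22[s2]□2211021
Step 9: δ(s2, □) = (s3, □, R) → 22□[s3]2211021
Step 10: δ(s3, 2) = (s2, 2, L) → 22[s2]□2211021
Step 11: δ(s2, □) = (s3, □, R) → 22□[s3]2211021
Step 12: δ(s3, 2) = (s2, 2, L) → 22[s2]□2211021
Step 13: δ(s2, □) = (s3, □, R) → 22□[s3]2211021
Step 14: δ(s3, 2) = (s2, 2, L) → 22[s2]□2211021
Step 15: δ(s2, □) = (s3, □, R) → 22□[s3]2211021
Step 16: δ(s3, 2) = (s2, 2, L) → 22[s2]□2211021
Step 17: δ(s2, □) = (s3, □, R) → 22□[s3]2211021

The machine has not reached a halting state after 17 steps.
The machine did not halt within the 17-step bound.

Answer: No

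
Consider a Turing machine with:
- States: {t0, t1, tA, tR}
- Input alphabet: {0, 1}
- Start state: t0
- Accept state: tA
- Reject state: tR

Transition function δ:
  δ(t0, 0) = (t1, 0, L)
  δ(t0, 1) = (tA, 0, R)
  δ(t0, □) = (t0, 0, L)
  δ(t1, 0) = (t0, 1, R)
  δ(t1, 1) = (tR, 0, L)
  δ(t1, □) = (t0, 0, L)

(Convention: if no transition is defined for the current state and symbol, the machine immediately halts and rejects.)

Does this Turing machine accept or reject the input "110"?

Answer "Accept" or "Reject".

Execution trace:
Initial: [t0]110
Step 1: δ(t0, 1) = (tA, 0, R) → 0[tA]10

The machine reaches the accept state tA and halts.

Answer: Accept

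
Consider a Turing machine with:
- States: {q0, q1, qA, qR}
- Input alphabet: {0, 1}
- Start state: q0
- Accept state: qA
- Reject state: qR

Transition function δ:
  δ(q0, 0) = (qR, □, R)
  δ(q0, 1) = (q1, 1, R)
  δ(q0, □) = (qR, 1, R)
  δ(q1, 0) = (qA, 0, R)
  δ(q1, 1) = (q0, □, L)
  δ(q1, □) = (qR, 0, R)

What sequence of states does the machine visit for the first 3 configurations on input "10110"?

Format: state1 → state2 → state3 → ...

Execution trace:
Initial: [q0]10110
Step 1: δ(q0, 1) = (q1, 1, R) → 1[q1]0110
Step 2: δ(q1, 0) = (qA, 0, R) → 10[qA]110

The machine reaches the accept state qA and halts.

State sequence: q0 → q1 → qA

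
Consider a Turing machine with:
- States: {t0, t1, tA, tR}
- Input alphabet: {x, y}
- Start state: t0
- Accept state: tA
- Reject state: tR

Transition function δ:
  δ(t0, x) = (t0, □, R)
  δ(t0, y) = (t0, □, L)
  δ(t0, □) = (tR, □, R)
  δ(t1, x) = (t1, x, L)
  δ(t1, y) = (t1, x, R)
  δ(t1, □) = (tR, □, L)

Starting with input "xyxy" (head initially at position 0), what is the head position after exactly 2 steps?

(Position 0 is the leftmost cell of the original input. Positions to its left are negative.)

Execution trace (head position shown):
Step 0: [t0]xyxy  (head at position 0)
Step 1: move right → □[t0]yxy  (head at position 1)
Step 2: move left → [t0]□□xy  (head at position 0)

After 2 steps, the head is at position 0.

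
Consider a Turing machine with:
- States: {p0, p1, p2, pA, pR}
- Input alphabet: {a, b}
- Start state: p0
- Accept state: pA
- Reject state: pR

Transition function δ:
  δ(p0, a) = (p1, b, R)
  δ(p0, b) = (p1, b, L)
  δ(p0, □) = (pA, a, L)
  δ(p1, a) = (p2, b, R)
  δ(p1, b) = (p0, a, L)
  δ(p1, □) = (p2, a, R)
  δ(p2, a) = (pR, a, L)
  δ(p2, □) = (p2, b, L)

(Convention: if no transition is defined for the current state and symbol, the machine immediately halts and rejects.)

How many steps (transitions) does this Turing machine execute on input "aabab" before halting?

Execution trace:
Initial: [p0]aabab
Step 1: δ(p0, a) = (p1, b, R) → b[p1]abab
Step 2: δ(p1, a) = (p2, b, R) → bb[p2]bab

No transition is defined for δ(p2, b). By convention the machine halts and rejects.

The machine executed 2 steps before halting.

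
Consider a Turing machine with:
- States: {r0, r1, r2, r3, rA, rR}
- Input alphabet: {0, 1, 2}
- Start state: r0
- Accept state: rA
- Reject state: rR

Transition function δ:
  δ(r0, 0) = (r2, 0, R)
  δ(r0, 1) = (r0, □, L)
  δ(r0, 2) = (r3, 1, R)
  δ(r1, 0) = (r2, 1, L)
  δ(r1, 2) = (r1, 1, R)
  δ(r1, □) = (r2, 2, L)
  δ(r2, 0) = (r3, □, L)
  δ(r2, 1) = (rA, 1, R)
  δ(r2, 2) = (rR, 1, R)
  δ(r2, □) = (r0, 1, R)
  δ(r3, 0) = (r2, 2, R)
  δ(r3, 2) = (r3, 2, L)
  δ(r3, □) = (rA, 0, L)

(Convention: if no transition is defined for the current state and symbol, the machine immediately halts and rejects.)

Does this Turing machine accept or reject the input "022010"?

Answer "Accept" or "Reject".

Execution trace:
Initial: [r0]022010
Step 1: δ(r0, 0) = (r2, 0, R) → 0[r2]22010
Step 2: δ(r2, 2) = (rR, 1, R) → 01[rR]2010

The machine reaches the reject state rR and halts.

Answer: Reject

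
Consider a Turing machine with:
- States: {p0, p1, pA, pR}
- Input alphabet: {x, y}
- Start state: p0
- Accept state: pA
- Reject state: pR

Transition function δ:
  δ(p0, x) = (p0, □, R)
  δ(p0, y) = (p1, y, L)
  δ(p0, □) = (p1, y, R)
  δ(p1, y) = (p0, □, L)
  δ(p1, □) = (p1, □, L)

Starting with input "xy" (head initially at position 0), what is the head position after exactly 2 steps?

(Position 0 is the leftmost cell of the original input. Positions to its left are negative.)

Execution trace (head position shown):
Step 0: [p0]xy  (head at position 0)
Step 1: move right → □[p0]y  (head at position 1)
Step 2: move left → [p1]□y  (head at position 0)

After 2 steps, the head is at position 0.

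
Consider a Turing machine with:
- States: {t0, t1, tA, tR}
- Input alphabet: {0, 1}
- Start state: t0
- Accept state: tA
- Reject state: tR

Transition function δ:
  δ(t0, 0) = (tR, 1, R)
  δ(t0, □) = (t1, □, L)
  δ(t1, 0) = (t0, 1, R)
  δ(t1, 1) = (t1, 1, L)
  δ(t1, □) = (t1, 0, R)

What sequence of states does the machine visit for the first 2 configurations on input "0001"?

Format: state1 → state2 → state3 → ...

Execution trace:
Initial: [t0]0001
Step 1: δ(t0, 0) = (tR, 1, R) → 1[tR]001

The machine reaches the reject state tR and halts.

State sequence: t0 → tR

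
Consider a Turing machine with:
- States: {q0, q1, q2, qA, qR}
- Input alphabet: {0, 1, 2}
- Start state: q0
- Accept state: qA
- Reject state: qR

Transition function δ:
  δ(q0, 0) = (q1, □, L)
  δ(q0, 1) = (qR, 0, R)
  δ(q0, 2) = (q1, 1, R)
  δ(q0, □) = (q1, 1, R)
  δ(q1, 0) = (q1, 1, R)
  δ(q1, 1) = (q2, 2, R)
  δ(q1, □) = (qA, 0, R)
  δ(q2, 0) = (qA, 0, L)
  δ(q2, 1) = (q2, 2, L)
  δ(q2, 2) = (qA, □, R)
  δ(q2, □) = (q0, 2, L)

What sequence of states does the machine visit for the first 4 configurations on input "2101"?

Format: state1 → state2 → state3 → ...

Execution trace:
Initial: [q0]2101
Step 1: δ(q0, 2) = (q1, 1, R) → 1[q1]101
Step 2: δ(q1, 1) = (q2, 2, R) → 12[q2]01
Step 3: δ(q2, 0) = (qA, 0, L) → 1[qA]201

The machine reaches the accept state qA and halts.

State sequence: q0 → q1 → q2 → qA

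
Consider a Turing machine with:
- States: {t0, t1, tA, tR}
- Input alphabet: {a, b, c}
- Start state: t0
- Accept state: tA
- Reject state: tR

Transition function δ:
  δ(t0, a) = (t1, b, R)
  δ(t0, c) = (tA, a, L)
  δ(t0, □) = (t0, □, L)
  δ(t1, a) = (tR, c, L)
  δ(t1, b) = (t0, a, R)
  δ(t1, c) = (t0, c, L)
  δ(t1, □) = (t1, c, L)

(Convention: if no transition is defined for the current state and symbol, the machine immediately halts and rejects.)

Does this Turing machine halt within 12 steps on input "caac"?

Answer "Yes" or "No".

Execution trace:
Initial: [t0]caac
Step 1: δ(t0, c) = (tA, a, L) → [tA]□aaac

The machine reaches the accept state tA and halts.
The machine halted after 1 step (within the 12-step bound).

Answer: Yes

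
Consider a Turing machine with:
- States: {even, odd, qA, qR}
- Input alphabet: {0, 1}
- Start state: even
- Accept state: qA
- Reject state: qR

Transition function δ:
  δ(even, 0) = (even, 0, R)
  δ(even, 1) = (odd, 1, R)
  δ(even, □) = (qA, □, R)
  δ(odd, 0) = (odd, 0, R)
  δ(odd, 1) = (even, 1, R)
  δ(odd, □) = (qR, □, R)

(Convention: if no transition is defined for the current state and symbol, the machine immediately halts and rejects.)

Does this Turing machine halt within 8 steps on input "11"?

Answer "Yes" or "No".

Execution trace:
Initial: [even]11
Step 1: δ(even, 1) = (odd, 1, R) → 1[odd]1
Step 2: δ(odd, 1) = (even, 1, R) → 11[even]□
Step 3: δ(even, □) = (qA, □, R) → 11□[qA]□

The machine reaches the accept state qA and halts.
The machine halted after 3 steps (within the 8-step bound).

Answer: Yes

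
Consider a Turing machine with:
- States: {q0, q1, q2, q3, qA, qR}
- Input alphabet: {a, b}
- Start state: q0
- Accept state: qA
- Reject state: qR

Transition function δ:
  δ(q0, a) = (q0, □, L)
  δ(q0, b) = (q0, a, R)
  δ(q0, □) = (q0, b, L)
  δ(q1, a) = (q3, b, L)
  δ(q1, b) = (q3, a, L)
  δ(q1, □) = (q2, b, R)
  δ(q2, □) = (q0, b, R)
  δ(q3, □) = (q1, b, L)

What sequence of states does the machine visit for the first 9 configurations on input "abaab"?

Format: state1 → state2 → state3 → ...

Execution trace:
Initial: [q0]abaab
Step 1: δ(q0, a) = (q0, □, L) → [q0]□□baab
Step 2: δ(q0, □) = (q0, b, L) → [q0]□b□baab
Step 3: δ(q0, □) = (q0, b, L) → [q0]□bb□baab
Step 4: δ(q0, □) = (q0, b, L) → [q0]□bbb□baab
Step 5: δ(q0, □) = (q0, b, L) → [q0]□bbbb□baab
Step 6: δ(q0, □) = (q0, b, L) → [q0]□bbbbb□baab
Step 7: δ(q0, □) = (q0, b, L) → [q0]□bbbbbb□baab
Step 8: δ(q0, □) = (q0, b, L) → [q0]□bbbbbbb□baab

State sequence: q0 → q0 → q0 → q0 → q0 → q0 → q0 → q0 → q0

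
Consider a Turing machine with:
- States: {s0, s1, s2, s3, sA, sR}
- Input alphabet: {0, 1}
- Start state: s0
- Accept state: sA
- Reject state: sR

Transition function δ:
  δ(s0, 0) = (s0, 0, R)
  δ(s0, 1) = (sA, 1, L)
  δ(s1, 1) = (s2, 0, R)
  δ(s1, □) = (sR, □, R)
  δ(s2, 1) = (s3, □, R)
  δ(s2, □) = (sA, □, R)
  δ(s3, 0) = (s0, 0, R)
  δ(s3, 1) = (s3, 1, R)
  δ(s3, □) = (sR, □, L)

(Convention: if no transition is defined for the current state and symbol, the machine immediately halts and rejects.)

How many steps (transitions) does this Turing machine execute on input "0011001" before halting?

Execution trace:
Initial: [s0]0011001
Step 1: δ(s0, 0) = (s0, 0, R) → 0[s0]011001
Step 2: δ(s0, 0) = (s0, 0, R) → 00[s0]11001
Step 3: δ(s0, 1) = (sA, 1, L) → 0[sA]011001

The machine reaches the accept state sA and halts.

The machine executed 3 steps before halting.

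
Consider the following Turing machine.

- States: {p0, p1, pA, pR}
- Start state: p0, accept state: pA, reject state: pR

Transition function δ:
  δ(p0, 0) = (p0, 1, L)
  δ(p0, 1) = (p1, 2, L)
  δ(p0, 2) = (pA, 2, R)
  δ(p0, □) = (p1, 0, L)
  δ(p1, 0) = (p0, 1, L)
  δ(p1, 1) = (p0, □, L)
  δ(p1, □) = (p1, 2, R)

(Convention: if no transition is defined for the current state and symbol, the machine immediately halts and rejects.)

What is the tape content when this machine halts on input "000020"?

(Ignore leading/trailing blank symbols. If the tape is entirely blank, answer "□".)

Execution trace:
Initial: [p0]000020
Step 1: δ(p0, 0) = (p0, 1, L) → [p0]□100020
Step 2: δ(p0, □) = (p1, 0, L) → [p1]□0100020
Step 3: δ(p1, □) = (p1, 2, R) → 2[p1]0100020
Step 4: δ(p1, 0) = (p0, 1, L) → [p0]21100020
Step 5: δ(p0, 2) = (pA, 2, R) → 2[pA]1100020

The machine reaches the accept state pA and halts.

Final tape (ignoring leading/trailing blanks): 21100020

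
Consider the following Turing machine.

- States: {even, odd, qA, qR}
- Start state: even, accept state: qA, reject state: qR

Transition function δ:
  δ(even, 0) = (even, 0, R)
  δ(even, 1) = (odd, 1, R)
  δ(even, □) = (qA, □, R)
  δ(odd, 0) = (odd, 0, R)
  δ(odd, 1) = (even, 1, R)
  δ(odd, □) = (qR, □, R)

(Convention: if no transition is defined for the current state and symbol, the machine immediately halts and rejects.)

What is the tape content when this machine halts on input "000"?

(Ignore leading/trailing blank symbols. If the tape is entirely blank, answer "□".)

Execution trace:
Initial: [even]000
Step 1: δ(even, 0) = (even, 0, R) → 0[even]00
Step 2: δ(even, 0) = (even, 0, R) → 00[even]0
Step 3: δ(even, 0) = (even, 0, R) → 000[even]□
Step 4: δ(even, □) = (qA, □, R) → 000□[qA]□

The machine reaches the accept state qA and halts.

Final tape (ignoring leading/trailing blanks): 000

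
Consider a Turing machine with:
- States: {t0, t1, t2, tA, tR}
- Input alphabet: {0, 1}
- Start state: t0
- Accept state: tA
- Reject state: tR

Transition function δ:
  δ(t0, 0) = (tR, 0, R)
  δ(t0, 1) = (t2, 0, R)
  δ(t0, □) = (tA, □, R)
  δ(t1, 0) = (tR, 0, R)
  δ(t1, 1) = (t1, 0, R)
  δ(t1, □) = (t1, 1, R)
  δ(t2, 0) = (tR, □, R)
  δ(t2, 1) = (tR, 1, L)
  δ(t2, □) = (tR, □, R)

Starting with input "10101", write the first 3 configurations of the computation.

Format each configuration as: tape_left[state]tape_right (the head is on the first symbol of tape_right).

Transitions applied:
Step 1: δ(t0, 1) = (t2, 0, R)
Step 2: δ(t2, 0) = (tR, □, R)

The first 3 configurations are:
[t0]10101 ⊢ 0[t2]0101 ⊢ 0□[tR]101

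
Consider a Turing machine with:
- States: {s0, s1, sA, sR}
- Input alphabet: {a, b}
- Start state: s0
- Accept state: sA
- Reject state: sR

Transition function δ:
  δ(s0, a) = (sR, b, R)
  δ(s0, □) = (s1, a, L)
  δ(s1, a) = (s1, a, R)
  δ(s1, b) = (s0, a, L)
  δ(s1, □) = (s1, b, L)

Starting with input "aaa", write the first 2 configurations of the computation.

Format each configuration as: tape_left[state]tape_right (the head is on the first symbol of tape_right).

Transitions applied:
Step 1: δ(s0, a) = (sR, b, R)

The first 2 configurations are:
[s0]aaa ⊢ b[sR]aa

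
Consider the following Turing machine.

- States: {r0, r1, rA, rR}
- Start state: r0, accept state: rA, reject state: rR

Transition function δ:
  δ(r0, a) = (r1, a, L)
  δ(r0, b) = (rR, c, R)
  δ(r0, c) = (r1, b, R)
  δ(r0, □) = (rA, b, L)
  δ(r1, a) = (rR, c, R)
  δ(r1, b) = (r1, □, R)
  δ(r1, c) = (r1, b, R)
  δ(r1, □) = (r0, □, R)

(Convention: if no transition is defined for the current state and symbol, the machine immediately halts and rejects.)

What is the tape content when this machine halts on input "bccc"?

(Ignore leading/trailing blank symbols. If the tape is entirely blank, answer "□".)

Execution trace:
Initial: [r0]bccc
Step 1: δ(r0, b) = (rR, c, R) → c[rR]ccc

The machine reaches the reject state rR and halts.

Final tape (ignoring leading/trailing blanks): cccc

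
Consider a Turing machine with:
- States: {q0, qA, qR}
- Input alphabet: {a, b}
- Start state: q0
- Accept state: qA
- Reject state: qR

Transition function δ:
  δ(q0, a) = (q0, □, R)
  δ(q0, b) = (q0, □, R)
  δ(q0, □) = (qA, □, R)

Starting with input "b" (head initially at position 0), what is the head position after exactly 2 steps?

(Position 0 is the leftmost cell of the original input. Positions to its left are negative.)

Execution trace (head position shown):
Step 0: [q0]b  (head at position 0)
Step 1: move right → □[q0]□  (head at position 1)
Step 2: move right → □□[qA]□  (head at position 2)

After 2 steps, the head is at position 2.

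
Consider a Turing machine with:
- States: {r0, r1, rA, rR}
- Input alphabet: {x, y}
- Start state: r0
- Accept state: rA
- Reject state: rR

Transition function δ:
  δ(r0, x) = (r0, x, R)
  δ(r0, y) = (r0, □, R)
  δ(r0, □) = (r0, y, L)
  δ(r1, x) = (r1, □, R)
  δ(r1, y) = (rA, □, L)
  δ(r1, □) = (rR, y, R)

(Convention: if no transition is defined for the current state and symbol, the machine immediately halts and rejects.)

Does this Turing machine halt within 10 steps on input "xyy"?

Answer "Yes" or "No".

Execution trace:
Initial: [r0]xyy
Step 1: δ(r0, x) = (r0, x, R) → x[r0]yy
Step 2: δ(r0, y) = (r0, □, R) → x□[r0]y
Step 3: δ(r0, y) = (r0, □, R) → x□□[r0]□
Step 4: δ(r0, □) = (r0, y, L) → x□[r0]□y
Step 5: δ(r0, □) = (r0, y, L) → x[r0]□yy
Step 6: δ(r0, □) = (r0, y, L) → [r0]xyyy
Step 7: δ(r0, x) = (r0, x, R) → x[r0]yyy
Step 8: δ(r0, y) = (r0, □, R) → x□[r0]yy
Step 9: δ(r0, y) = (r0, □, R) → x□□[r0]y
Step 10: δ(r0, y) = (r0, □, R) → x□□□[r0]□

The machine has not reached a halting state after 10 steps.
The machine did not halt within the 10-step bound.

Answer: No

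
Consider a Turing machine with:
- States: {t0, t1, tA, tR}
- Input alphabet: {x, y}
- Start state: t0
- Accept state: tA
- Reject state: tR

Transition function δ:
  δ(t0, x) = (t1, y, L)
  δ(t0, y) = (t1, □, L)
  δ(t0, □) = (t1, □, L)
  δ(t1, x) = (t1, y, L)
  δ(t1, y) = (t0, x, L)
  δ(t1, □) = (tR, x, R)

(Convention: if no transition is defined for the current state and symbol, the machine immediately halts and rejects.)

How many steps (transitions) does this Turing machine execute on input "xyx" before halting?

Execution trace:
Initial: [t0]xyx
Step 1: δ(t0, x) = (t1, y, L) → [t1]□yyx
Step 2: δ(t1, □) = (tR, x, R) → x[tR]yyx

The machine reaches the reject state tR and halts.

The machine executed 2 steps before halting.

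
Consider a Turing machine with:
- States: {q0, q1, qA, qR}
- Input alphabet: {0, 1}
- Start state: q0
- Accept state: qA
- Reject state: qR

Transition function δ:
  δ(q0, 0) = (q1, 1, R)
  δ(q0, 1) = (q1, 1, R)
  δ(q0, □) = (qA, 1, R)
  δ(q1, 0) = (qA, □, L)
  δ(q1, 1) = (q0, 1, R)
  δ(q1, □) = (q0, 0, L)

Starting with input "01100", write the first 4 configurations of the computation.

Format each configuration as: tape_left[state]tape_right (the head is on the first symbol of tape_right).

Transitions applied:
Step 1: δ(q0, 0) = (q1, 1, R)
Step 2: δ(q1, 1) = (q0, 1, R)
Step 3: δ(q0, 1) = (q1, 1, R)

The first 4 configurations are:
[q0]01100 ⊢ 1[q1]1100 ⊢ 11[q0]100 ⊢ 111[q1]00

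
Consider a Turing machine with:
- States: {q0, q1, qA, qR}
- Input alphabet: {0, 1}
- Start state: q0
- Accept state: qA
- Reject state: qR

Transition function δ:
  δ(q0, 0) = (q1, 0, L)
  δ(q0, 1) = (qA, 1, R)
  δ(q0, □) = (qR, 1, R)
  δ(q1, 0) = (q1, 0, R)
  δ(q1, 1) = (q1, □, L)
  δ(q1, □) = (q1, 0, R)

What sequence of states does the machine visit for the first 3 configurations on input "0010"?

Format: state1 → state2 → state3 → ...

Execution trace:
Initial: [q0]0010
Step 1: δ(q0, 0) = (q1, 0, L) → [q1]□0010
Step 2: δ(q1, □) = (q1, 0, R) → 0[q1]0010

State sequence: q0 → q1 → q1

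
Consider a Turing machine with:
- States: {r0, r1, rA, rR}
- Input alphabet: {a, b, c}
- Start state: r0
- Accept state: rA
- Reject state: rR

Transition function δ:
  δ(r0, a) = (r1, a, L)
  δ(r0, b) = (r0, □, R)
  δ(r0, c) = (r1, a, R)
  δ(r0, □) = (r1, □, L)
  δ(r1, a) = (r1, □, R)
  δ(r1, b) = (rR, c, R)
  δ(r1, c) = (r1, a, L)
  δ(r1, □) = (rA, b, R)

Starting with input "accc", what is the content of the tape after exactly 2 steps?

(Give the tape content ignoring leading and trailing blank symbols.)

Execution trace:
Initial: [r0]accc
Step 1: δ(r0, a) = (r1, a, L) → [r1]□accc
Step 2: δ(r1, □) = (rA, b, R) → b[rA]accc

The machine reaches the accept state rA and halts.

After 2 steps, the tape (ignoring leading/trailing blanks) is: baccc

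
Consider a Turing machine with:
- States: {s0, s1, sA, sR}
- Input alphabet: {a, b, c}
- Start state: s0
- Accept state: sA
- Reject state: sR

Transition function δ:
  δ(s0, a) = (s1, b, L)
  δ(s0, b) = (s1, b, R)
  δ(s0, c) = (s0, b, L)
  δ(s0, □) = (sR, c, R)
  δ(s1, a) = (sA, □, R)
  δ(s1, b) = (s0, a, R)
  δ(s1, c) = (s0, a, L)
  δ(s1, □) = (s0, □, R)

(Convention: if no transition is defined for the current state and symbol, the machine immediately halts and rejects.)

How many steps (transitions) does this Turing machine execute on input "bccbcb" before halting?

Execution trace:
Initial: [s0]bccbcb
Step 1: δ(s0, b) = (s1, b, R) → b[s1]ccbcb
Step 2: δ(s1, c) = (s0, a, L) → [s0]bacbcb
Step 3: δ(s0, b) = (s1, b, R) → b[s1]acbcb
Step 4: δ(s1, a) = (sA, □, R) → b□[sA]cbcb

The machine reaches the accept state sA and halts.

The machine executed 4 steps before halting.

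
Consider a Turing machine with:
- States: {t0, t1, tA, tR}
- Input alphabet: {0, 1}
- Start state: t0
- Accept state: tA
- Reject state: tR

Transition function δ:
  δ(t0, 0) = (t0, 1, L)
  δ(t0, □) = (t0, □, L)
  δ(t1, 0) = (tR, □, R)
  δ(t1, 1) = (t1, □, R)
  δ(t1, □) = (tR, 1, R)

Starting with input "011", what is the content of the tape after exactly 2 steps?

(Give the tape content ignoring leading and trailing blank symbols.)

Execution trace:
Initial: [t0]011
Step 1: δ(t0, 0) = (t0, 1, L) → [t0]□111
Step 2: δ(t0, □) = (t0, □, L) → [t0]□□111

After 2 steps, the tape (ignoring leading/trailing blanks) is: 111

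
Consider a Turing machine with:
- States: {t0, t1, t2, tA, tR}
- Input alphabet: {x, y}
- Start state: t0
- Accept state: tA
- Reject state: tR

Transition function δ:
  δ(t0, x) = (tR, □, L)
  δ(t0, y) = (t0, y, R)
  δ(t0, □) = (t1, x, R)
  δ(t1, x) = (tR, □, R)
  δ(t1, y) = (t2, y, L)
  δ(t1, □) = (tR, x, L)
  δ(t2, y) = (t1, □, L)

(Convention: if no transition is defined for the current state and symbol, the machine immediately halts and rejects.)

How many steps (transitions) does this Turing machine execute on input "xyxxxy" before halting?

Execution trace:
Initial: [t0]xyxxxy
Step 1: δ(t0, x) = (tR, □, L) → [tR]□□yxxxy

The machine reaches the reject state tR and halts.

The machine executed 1 step before halting.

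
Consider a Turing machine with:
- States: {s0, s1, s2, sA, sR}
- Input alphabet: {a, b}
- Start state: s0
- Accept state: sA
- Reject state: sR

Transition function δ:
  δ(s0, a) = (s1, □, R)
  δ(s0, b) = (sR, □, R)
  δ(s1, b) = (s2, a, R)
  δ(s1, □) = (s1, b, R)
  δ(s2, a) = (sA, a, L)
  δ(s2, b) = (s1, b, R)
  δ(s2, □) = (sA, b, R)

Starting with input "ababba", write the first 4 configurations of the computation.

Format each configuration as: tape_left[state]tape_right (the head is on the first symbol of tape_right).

Transitions applied:
Step 1: δ(s0, a) = (s1, □, R)
Step 2: δ(s1, b) = (s2, a, R)
Step 3: δ(s2, a) = (sA, a, L)

The first 4 configurations are:
[s0]ababba ⊢ □[s1]babba ⊢ □a[s2]abba ⊢ □[sA]aabba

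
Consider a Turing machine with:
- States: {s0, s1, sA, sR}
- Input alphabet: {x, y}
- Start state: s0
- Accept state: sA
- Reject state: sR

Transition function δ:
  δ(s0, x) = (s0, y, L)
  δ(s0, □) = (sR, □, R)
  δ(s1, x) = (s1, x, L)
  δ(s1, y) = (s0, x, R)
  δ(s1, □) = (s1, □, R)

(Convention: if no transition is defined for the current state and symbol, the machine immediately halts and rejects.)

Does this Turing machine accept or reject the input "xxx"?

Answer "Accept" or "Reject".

Execution trace:
Initial: [s0]xxx
Step 1: δ(s0, x) = (s0, y, L) → [s0]□yxx
Step 2: δ(s0, □) = (sR, □, R) → □[sR]yxx

The machine reaches the reject state sR and halts.

Answer: Reject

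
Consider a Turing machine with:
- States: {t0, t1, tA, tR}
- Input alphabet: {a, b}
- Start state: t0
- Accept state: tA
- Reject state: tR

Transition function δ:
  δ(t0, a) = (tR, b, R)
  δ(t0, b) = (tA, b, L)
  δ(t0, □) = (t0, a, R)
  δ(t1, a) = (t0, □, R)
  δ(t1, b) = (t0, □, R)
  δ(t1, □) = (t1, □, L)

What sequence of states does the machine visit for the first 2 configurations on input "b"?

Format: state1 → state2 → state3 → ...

Execution trace:
Initial: [t0]b
Step 1: δ(t0, b) = (tA, b, L) → [tA]□b

The machine reaches the accept state tA and halts.

State sequence: t0 → tA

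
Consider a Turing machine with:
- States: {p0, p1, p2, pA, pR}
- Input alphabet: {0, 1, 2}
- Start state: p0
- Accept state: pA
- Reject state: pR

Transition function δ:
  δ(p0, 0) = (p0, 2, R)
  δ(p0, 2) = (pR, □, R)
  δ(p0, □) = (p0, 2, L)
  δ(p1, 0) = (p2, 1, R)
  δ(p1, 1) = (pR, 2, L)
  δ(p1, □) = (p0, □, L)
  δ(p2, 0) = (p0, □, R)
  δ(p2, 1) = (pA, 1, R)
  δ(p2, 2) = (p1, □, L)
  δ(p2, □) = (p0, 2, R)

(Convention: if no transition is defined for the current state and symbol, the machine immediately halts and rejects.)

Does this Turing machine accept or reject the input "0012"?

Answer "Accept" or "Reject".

Execution trace:
Initial: [p0]0012
Step 1: δ(p0, 0) = (p0, 2, R) → 2[p0]012
Step 2: δ(p0, 0) = (p0, 2, R) → 22[p0]12

No transition is defined for δ(p0, 1). By convention the machine halts and rejects.

Answer: Reject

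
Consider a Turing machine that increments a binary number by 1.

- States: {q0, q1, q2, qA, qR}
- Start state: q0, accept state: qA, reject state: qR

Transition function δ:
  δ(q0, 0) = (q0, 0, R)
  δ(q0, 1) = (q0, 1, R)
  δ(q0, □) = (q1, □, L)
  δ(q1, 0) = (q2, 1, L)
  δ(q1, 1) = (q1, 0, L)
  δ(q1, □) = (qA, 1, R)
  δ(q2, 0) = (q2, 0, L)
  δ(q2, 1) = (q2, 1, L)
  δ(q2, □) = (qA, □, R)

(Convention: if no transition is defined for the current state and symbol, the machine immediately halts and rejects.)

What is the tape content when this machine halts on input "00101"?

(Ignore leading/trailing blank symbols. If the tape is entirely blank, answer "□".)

Execution trace:
Initial: [q0]00101
Step 1: δ(q0, 0) = (q0, 0, R) → 0[q0]0101
Step 2: δ(q0, 0) = (q0, 0, R) → 00[q0]101
Step 3: δ(q0, 1) = (q0, 1, R) → 001[q0]01
Step 4: δ(q0, 0) = (q0, 0, R) → 0010[q0]1
Step 5: δ(q0, 1) = (q0, 1, R) → 00101[q0]□
Step 6: δ(q0, □) = (q1, □, L) → 0010[q1]1□
Step 7: δ(q1, 1) = (q1, 0, L) → 001[q1]00□
Step 8: δ(q1, 0) = (q2, 1, L) → 00[q2]110□
Step 9: δ(q2, 1) = (q2, 1, L) → 0[q2]0110□
Step 10: δ(q2, 0) = (q2, 0, L) → [q2]00110□
Step 11: δ(q2, 0) = (q2, 0, L) → [q2]□00110□
Step 12: δ(q2, □) = (qA, □, R) → □[qA]00110□

The machine reaches the accept state qA and halts.

Final tape (ignoring leading/trailing blanks): 00110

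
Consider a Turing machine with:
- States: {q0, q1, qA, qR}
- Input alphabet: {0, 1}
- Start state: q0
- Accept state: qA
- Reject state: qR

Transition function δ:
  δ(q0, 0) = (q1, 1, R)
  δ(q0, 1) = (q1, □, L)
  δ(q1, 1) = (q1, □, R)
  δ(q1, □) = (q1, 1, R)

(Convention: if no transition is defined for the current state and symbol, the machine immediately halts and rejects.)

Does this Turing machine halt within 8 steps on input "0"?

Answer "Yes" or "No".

Execution trace:
Initial: [q0]0
Step 1: δ(q0, 0) = (q1, 1, R) → 1[q1]□
Step 2: δ(q1, □) = (q1, 1, R) → 11[q1]□
Step 3: δ(q1, □) = (q1, 1, R) → 111[q1]□
Step 4: δ(q1, □) = (q1, 1, R) → 1111[q1]□
Step 5: δ(q1, □) = (q1, 1, R) → 11111[q1]□
Step 6: δ(q1, □) = (q1, 1, R) → 111111[q1]□
Step 7: δ(q1, □) = (q1, 1, R) → 1111111[q1]□
Step 8: δ(q1, □) = (q1, 1, R) → 11111111[q1]□

The machine has not reached a halting state after 8 steps.
The machine did not halt within the 8-step bound.

Answer: No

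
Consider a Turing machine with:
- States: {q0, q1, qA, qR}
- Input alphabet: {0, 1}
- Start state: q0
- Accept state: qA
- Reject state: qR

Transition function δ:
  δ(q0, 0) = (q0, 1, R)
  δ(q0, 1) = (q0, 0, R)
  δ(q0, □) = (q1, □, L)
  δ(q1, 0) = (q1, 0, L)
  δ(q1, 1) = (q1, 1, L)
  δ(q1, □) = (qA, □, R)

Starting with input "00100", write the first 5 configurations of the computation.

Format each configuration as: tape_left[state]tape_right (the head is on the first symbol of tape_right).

Transitions applied:
Step 1: δ(q0, 0) = (q0, 1, R)
Step 2: δ(q0, 0) = (q0, 1, R)
Step 3: δ(q0, 1) = (q0, 0, R)
Step 4: δ(q0, 0) = (q0, 1, R)

The first 5 configurations are:
[q0]00100 ⊢ 1[q0]0100 ⊢ 11[q0]100 ⊢ 110[q0]00 ⊢ 1101[q0]0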